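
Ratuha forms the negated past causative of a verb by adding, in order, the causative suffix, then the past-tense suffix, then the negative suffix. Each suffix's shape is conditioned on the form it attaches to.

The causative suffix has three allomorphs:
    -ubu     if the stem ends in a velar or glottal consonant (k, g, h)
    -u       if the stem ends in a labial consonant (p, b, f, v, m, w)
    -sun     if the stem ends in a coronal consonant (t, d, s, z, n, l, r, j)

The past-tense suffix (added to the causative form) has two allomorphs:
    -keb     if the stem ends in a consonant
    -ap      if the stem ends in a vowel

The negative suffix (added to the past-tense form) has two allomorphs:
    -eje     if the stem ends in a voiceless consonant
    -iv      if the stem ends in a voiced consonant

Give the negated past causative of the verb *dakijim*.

The final consonant of *dakijim* is /m/, which is labial, so the causative suffix is -u, giving *dakijimu*.
The causative form *dakijimu*: final sound = /u/, a vowel → -ap → *dakijimuap*.
The final consonant of the past-tense form *dakijimuap* is /p/, which is voiceless, so the negative suffix is -eje, giving *dakijimuapeje*.

dakijimuapeje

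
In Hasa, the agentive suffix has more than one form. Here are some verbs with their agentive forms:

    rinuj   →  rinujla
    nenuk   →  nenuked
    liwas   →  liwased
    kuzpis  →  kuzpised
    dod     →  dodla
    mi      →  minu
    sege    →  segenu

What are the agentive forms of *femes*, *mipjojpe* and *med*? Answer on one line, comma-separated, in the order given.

The pattern is voicing of the final sound: -ed when the stem ends in a voiceless consonant (*nenuk*, *liwas*, *kuzpis*); -la when the stem ends in a voiced consonant (*rinuj*, *dod*); -nu when the stem ends in a vowel (*mi*, *sege*).
*femes*: final sound = /s/, a voiceless consonant → -ed → *femesed*.
Since the final sound of *mipjojpe* is /e/ (a vowel), it takes -nu, giving *mipjojpenu*.
Since the final sound of *med* is /d/ (a voiced consonant), it takes -la, giving *medla*.

femesed, mipjojpenu, medla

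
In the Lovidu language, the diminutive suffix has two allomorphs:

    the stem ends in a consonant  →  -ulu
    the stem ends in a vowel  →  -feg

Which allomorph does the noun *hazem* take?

-ulu

The final sound of *hazem* is /m/, which is a consonant, so the suffix is -ulu.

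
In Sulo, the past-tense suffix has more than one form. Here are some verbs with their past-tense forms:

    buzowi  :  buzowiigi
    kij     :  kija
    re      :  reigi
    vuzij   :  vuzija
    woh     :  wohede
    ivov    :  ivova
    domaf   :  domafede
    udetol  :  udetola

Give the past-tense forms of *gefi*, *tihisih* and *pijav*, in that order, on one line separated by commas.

Looking at the final sound of each stem: -ede when the stem ends in a voiceless consonant (*woh*, *domaf*); -a when the stem ends in a voiced consonant (*kij*, *vuzij*, *ivov*, *udetol*); -igi when the stem ends in a vowel (*buzowi*, *re*).
*gefi*: final sound = /i/, a vowel → -igi → *gefiigi*.
The final sound of *tihisih* is /h/, which is a voiceless consonant, so the suffix is -ede, giving *tihisihede*.
*pijav*: final sound = /v/, a voiced consonant → -a → *pijava*.

gefiigi, tihisihede, pijava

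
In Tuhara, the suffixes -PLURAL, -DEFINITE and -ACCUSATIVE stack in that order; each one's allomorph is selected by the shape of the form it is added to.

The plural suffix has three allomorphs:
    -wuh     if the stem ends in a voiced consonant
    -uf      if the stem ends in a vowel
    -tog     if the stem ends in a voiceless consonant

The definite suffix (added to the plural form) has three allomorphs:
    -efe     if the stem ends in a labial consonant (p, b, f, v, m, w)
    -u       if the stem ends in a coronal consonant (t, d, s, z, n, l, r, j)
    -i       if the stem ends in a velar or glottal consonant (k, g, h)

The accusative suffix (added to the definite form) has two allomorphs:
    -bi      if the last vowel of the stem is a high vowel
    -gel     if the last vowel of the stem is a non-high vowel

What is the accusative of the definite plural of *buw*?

The final sound of *buw* is /w/, which is a voiced consonant, so the plural suffix is -wuh, giving *buwwuh*.
The plural form *buwwuh*: final consonant = /h/, velar/glottal → -i → *buwwuhi*.
The definite form *buwwuhi*: last vowel = /i/, a high vowel → -bi → *buwwuhibi*.

buwwuhibi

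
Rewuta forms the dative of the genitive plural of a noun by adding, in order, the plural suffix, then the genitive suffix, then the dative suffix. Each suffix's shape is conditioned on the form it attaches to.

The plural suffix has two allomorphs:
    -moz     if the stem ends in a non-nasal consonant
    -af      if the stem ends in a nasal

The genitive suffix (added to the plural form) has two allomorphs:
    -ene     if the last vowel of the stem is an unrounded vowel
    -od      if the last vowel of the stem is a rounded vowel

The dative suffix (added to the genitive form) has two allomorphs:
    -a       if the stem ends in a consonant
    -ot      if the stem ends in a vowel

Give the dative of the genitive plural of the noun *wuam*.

Since the final consonant of *wuam* is /m/ (a nasal), it takes -af, giving *wuamaf*.
The plural form *wuamaf*: last vowel = /a/, an unrounded vowel → -ene → *wuamafene*.
Since the final sound of the genitive form *wuamafene* is /e/ (a vowel), it takes -ot, giving *wuamafeneot*.

wuamafeneot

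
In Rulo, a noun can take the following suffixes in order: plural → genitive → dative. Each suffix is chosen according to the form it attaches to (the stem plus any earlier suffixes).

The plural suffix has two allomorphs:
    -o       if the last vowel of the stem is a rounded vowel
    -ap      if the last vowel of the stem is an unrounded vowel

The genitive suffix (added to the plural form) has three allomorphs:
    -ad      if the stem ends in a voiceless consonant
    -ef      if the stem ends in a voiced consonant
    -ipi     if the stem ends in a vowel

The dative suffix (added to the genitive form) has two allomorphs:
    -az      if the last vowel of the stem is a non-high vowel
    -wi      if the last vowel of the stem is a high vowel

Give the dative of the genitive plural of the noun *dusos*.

dusosoipiwi

Since the last vowel of *dusos* is /o/ (a rounded vowel), it takes -o, giving *dusoso*.
Since the final sound of the plural form *dusoso* is /o/ (a vowel), it takes -ipi, giving *dusosoipi*.
The genitive form *dusosoipi* — last vowel /i/ (a high vowel) → -wi → *dusosoipiwi*.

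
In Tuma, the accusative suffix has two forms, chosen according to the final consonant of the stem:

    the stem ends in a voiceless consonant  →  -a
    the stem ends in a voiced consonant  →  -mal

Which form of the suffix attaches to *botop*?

The final consonant of *botop* is /p/, which is voiceless, so the suffix is -a.

-a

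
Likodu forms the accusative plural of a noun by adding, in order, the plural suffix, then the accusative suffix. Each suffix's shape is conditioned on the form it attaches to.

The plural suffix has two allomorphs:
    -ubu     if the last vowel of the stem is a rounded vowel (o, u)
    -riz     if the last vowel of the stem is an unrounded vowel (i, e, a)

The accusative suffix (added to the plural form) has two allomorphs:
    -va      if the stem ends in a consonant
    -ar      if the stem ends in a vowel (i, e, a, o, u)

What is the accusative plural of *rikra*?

rikrarizva

*rikra*: last vowel = /a/, an unrounded vowel → -riz → *rikrariz*.
The final sound of the plural form *rikrariz* is /z/, which is a consonant, so the accusative suffix is -va, giving *rikrarizva*.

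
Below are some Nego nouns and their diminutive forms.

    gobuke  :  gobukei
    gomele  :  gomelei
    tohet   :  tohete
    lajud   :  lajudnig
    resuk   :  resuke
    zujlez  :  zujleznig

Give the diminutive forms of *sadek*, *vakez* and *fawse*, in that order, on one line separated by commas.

sadeke, vakeznig, fawsei

Looking at the final sound of each stem: -e when the stem ends in a voiceless consonant (*tohet*, *resuk*); -nig when the stem ends in a voiced consonant (*lajud*, *zujlez*); -i when the stem ends in a vowel (*gobuke*, *gomele*).
Since the final sound of *sadek* is /k/ (a voiceless consonant), it takes -e, giving *sadeke*.
*vakez*: final sound = /z/, a voiced consonant → -nig → *vakeznig*.
The final sound of *fawse* is /e/, which is a vowel, so the suffix is -i, giving *fawsei*.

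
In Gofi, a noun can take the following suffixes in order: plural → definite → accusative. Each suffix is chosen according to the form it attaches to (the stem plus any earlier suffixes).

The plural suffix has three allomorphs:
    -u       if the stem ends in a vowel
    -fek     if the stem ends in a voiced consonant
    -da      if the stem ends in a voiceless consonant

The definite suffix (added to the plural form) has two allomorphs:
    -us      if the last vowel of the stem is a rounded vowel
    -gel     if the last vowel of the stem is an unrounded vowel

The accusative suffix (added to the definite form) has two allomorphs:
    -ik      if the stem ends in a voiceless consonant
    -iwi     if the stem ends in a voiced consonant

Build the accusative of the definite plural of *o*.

*o*: final sound = /o/, a vowel → -u → *ou*.
The plural form *ou* — last vowel /u/ (a rounded vowel) → -us → *ouus*.
The definite form *ouus* — final consonant /s/ (voiceless) → -ik → *ouusik*.

ouusik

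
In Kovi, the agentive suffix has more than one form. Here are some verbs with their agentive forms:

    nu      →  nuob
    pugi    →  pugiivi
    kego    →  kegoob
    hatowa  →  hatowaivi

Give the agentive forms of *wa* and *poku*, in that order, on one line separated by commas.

The alternation tracks the last vowel of the stem — -ob when the last vowel of the stem is a rounded vowel (*nu*, *kego*); -ivi when the last vowel of the stem is an unrounded vowel (*pugi*, *hatowa*).
Since the last vowel of *wa* is /a/ (an unrounded vowel), it takes -ivi, giving *waivi*.
*poku* — last vowel /u/ (a rounded vowel) → -ob → *pokuob*.

waivi, pokuob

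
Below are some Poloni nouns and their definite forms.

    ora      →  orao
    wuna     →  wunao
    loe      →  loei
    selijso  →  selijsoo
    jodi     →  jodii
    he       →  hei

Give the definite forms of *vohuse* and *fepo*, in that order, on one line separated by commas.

Looking at the last vowel of each stem: -i when the last vowel of the stem is a front vowel (*loe*, *jodi*, *he*); -o when the last vowel of the stem is a back vowel (*ora*, *wuna*, *selijso*).
*vohuse* — last vowel /e/ (a front vowel) → -i → *vohusei*.
Since the last vowel of *fepo* is /o/ (a back vowel), it takes -o, giving *fepoo*.

vohusei, fepoo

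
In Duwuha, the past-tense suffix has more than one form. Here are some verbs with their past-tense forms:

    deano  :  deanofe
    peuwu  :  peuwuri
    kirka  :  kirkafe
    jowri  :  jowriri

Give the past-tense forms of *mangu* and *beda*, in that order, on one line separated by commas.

Looking at the last vowel of each stem: -ri when the last vowel of the stem is a high vowel (*peuwu*, *jowri*); -fe when the last vowel of the stem is a non-high vowel (*deano*, *kirka*).
Since the last vowel of *mangu* is /u/ (a high vowel), it takes -ri, giving *manguri*.
The last vowel of *beda* is /a/, which is a non-high vowel, so the suffix is -fe, giving *bedafe*.

manguri, bedafe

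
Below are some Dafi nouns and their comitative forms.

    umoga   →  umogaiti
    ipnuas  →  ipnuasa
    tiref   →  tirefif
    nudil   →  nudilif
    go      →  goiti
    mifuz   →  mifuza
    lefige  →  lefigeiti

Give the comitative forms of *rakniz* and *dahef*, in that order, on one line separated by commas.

Looking at the final sound of each stem: -a when the stem ends in a sibilant (*ipnuas*, *mifuz*); -if when the stem ends in a non-sibilant consonant (*tiref*, *nudil*); -iti when the stem ends in a vowel (*umoga*, *go*, *lefige*).
Since the final sound of *rakniz* is /z/ (a sibilant), it takes -a, giving *rakniza*.
The final sound of *dahef* is /f/, which is a non-sibilant consonant, so the suffix is -if, giving *dahefif*.

rakniza, dahefif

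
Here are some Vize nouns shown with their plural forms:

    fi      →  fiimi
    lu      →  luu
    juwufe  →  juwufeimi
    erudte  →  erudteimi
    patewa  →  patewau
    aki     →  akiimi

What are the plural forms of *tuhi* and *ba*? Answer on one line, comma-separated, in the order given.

tuhiimi, bau

Looking at the last vowel of each stem: -imi when the last vowel of the stem is a front vowel (*fi*, *juwufe*, *erudte*, *aki*); -u when the last vowel of the stem is a back vowel (*lu*, *patewa*).
The last vowel of *tuhi* is /i/, which is a front vowel, so the suffix is -imi, giving *tuhiimi*.
*ba*: last vowel = /a/, a back vowel → -u → *bau*.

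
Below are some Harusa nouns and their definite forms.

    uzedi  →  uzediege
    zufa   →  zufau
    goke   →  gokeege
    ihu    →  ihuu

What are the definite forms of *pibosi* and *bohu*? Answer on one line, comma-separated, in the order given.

The suffix is conditioned by the last vowel: -ege when the last vowel of the stem is a front vowel (*uzedi*, *goke*); -u when the last vowel of the stem is a back vowel (*zufa*, *ihu*).
*pibosi*: last vowel = /i/, a front vowel → -ege → *pibosiege*.
*bohu* — last vowel /u/ (a back vowel) → -u → *bohuu*.

pibosiege, bohuu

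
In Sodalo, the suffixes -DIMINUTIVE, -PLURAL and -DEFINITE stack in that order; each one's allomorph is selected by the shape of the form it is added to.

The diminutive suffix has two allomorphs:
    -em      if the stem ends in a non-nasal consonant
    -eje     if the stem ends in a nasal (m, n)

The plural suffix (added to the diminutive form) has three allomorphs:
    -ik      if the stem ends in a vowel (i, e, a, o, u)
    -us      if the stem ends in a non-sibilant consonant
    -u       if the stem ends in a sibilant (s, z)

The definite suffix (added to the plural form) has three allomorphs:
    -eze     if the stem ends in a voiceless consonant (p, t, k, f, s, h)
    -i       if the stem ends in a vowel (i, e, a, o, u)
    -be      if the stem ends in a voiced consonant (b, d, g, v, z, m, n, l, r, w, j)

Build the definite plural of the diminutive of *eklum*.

eklumejeikeze

The final consonant of *eklum* is /m/, which is a nasal, so the diminutive suffix is -eje, giving *eklumeje*.
The diminutive form *eklumeje* — final sound /e/ (a vowel) → -ik → *eklumejeik*.
Since the final sound of the plural form *eklumejeik* is /k/ (a voiceless consonant), it takes -eze, giving *eklumejeikeze*.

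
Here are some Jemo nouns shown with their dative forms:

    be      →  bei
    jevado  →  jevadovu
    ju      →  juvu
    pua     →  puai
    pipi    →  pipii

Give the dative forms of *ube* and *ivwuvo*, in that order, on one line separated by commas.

ubei, ivwuvovu

The suffix is conditioned by the last vowel: -vu when the last vowel of the stem is a rounded vowel (*jevado*, *ju*); -i when the last vowel of the stem is an unrounded vowel (*be*, *pua*, *pipi*).
Since the last vowel of *ube* is /e/ (an unrounded vowel), it takes -i, giving *ubei*.
The last vowel of *ivwuvo* is /o/, which is a rounded vowel, so the suffix is -vu, giving *ivwuvovu*.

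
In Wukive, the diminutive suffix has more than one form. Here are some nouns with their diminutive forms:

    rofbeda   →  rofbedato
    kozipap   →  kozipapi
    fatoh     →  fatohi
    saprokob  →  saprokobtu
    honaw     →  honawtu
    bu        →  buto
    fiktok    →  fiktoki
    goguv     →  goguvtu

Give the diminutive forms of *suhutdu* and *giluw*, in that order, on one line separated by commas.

The pattern is voicing of the final sound: -i when the stem ends in a voiceless consonant (*kozipap*, *fatoh*, *fiktok*); -tu when the stem ends in a voiced consonant (*saprokob*, *honaw*, *goguv*); -to when the stem ends in a vowel (*rofbeda*, *bu*).
Since the final sound of *suhutdu* is /u/ (a vowel), it takes -to, giving *suhutduto*.
Since the final sound of *giluw* is /w/ (a voiced consonant), it takes -tu, giving *giluwtu*.

suhutduto, giluwtu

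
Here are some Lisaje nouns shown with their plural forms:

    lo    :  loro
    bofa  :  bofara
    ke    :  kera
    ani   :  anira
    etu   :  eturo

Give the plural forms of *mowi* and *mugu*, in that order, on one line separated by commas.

Looking at the last vowel of each stem: -ro when the last vowel of the stem is a rounded vowel (*lo*, *etu*); -ra when the last vowel of the stem is an unrounded vowel (*bofa*, *ke*, *ani*).
*mowi* — last vowel /i/ (an unrounded vowel) → -ra → *mowira*.
*mugu*: last vowel = /u/, a rounded vowel → -ro → *muguro*.

mowira, muguro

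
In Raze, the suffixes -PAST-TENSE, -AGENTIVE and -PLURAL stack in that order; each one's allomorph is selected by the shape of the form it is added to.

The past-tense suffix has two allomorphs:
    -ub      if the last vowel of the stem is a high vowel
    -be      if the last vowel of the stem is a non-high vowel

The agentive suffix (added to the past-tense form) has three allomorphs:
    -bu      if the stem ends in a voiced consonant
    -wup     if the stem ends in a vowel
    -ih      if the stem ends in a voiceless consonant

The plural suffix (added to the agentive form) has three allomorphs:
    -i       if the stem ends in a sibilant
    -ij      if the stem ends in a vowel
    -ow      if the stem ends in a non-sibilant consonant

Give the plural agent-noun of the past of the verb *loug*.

*loug*: last vowel = /u/, a high vowel → -ub → *lougub*.
The past-tense form *lougub*: final sound = /b/, a voiced consonant → -bu → *lougubbu*.
Since the final sound of the agentive form *lougubbu* is /u/ (a vowel), it takes -ij, giving *lougubbuij*.

lougubbuij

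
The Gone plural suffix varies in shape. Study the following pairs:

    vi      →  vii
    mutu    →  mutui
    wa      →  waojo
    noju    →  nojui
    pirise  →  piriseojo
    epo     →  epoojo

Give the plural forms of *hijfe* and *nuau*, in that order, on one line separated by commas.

hijfeojo, nuaui

The alternation tracks the last vowel of the stem — -i when the last vowel of the stem is a high vowel (*vi*, *mutu*, *noju*); -ojo when the last vowel of the stem is a non-high vowel (*wa*, *pirise*, *epo*).
*hijfe* — last vowel /e/ (a non-high vowel) → -ojo → *hijfeojo*.
Since the last vowel of *nuau* is /u/ (a high vowel), it takes -i, giving *nuaui*.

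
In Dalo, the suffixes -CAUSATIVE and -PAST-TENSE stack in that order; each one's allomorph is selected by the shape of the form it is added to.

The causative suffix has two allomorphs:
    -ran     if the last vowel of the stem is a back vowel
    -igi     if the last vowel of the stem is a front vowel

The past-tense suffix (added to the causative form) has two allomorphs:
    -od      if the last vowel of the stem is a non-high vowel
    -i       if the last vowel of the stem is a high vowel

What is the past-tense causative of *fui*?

Since the last vowel of *fui* is /i/ (a front vowel), it takes -igi, giving *fuiigi*.
The causative form *fuiigi*: last vowel = /i/, a high vowel → -i → *fuiigii*.

fuiigii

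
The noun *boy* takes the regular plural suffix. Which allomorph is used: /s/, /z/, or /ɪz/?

/z/

The stem *boy* ends in a voiced non-sibilant sound.
The plural suffix surfaces as /ɪz/ after sibilants, /s/ after other voiceless consonants, and /z/ after other voiced sounds.
So the plural -s on *boy* is pronounced /z/.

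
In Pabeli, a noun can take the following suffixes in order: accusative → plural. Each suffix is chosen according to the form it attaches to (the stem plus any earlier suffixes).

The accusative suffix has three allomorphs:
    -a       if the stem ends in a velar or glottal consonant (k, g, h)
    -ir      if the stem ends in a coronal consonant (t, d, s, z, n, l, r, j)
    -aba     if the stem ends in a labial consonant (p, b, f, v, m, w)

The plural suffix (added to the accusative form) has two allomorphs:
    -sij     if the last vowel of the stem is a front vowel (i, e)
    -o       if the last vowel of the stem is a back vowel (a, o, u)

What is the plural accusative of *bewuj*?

*bewuj* — final consonant /j/ (coronal) → -ir → *bewujir*.
Since the last vowel of the accusative form *bewujir* is /i/ (a front vowel), it takes -sij, giving *bewujirsij*.

bewujirsij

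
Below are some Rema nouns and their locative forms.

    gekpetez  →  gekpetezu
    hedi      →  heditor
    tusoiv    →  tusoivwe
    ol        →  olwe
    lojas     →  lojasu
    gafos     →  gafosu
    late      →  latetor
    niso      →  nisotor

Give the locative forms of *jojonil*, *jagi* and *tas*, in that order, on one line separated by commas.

The suffix is conditioned by the final sound: -u when the stem ends in a sibilant (*gekpetez*, *lojas*, *gafos*); -we when the stem ends in a non-sibilant consonant (*tusoiv*, *ol*); -tor when the stem ends in a vowel (*hedi*, *late*, *niso*).
Since the final sound of *jojonil* is /l/ (a non-sibilant consonant), it takes -we, giving *jojonilwe*.
*jagi* — final sound /i/ (a vowel) → -tor → *jagitor*.
*tas*: final sound = /s/, a sibilant → -u → *tasu*.

jojonilwe, jagitor, tasu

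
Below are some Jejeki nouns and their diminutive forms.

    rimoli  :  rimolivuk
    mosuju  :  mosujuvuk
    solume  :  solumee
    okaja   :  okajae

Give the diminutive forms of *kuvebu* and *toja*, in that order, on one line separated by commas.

The alternation tracks the last vowel of the stem — -vuk when the last vowel of the stem is a high vowel (*rimoli*, *mosuju*); -e when the last vowel of the stem is a non-high vowel (*solume*, *okaja*).
Since the last vowel of *kuvebu* is /u/ (a high vowel), it takes -vuk, giving *kuvebuvuk*.
*toja* — last vowel /a/ (a non-high vowel) → -e → *tojae*.

kuvebuvuk, tojae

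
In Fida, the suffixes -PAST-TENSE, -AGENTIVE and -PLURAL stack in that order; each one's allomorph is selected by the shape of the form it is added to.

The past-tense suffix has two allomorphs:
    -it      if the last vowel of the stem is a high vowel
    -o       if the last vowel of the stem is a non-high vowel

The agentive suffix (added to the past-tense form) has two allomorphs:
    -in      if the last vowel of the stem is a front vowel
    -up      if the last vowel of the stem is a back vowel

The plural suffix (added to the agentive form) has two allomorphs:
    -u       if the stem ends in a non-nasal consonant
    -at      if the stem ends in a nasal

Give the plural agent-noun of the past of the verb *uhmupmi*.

uhmupmiitinat

The last vowel of *uhmupmi* is /i/, which is a high vowel, so the past-tense suffix is -it, giving *uhmupmiit*.
The last vowel of the past-tense form *uhmupmiit* is /i/, which is a front vowel, so the agentive suffix is -in, giving *uhmupmiitin*.
The final consonant of the agentive form *uhmupmiitin* is /n/, which is a nasal, so the plural suffix is -at, giving *uhmupmiitinat*.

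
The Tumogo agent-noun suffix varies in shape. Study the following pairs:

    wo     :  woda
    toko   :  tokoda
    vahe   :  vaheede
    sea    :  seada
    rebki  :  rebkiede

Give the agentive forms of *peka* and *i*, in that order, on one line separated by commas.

pekada, iede

The suffix is conditioned by the last vowel: -ede when the last vowel of the stem is a front vowel (*vahe*, *rebki*); -da when the last vowel of the stem is a back vowel (*wo*, *toko*, *sea*).
The last vowel of *peka* is /a/, which is a back vowel, so the suffix is -da, giving *pekada*.
Since the last vowel of *i* is /i/ (a front vowel), it takes -ede, giving *iede*.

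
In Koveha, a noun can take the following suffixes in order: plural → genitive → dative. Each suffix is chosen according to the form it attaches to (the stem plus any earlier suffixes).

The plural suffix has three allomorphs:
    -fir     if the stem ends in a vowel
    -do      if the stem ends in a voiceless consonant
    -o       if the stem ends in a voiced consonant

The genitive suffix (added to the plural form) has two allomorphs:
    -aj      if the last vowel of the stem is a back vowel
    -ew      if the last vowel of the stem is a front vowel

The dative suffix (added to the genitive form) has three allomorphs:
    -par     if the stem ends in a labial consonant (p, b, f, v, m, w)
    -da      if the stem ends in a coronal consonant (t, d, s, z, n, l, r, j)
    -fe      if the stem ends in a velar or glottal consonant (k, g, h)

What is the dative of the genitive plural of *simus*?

The final sound of *simus* is /s/, which is a voiceless consonant, so the plural suffix is -do, giving *simusdo*.
The plural form *simusdo*: last vowel = /o/, a back vowel → -aj → *simusdoaj*.
The final consonant of the genitive form *simusdoaj* is /j/, which is coronal, so the dative suffix is -da, giving *simusdoajda*.

simusdoajda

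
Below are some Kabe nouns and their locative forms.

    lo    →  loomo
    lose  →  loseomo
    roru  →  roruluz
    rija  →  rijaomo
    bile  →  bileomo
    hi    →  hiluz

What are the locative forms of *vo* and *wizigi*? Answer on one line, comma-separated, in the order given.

voomo, wizigiluz

Looking at the last vowel of each stem: -luz when the last vowel of the stem is a high vowel (*roru*, *hi*); -omo when the last vowel of the stem is a non-high vowel (*lo*, *lose*, *rija*, *bile*).
The last vowel of *vo* is /o/, which is a non-high vowel, so the suffix is -omo, giving *voomo*.
Since the last vowel of *wizigi* is /i/ (a high vowel), it takes -luz, giving *wizigiluz*.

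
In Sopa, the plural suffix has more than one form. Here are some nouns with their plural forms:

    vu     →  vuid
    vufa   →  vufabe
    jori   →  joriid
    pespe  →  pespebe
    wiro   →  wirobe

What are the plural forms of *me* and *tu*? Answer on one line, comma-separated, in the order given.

mebe, tuid

The alternation tracks the last vowel of the stem — -id when the last vowel of the stem is a high vowel (*vu*, *jori*); -be when the last vowel of the stem is a non-high vowel (*vufa*, *pespe*, *wiro*).
Since the last vowel of *me* is /e/ (a non-high vowel), it takes -be, giving *mebe*.
The last vowel of *tu* is /u/, which is a high vowel, so the suffix is -id, giving *tuid*.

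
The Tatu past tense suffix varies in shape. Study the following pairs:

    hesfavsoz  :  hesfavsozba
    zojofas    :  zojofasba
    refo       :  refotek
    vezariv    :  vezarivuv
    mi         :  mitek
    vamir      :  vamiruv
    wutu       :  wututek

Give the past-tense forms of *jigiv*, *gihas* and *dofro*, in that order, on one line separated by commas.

The pattern is sibilance of the final sound: -ba when the stem ends in a sibilant (*hesfavsoz*, *zojofas*); -uv when the stem ends in a non-sibilant consonant (*vezariv*, *vamir*); -tek when the stem ends in a vowel (*refo*, *mi*, *wutu*).
Since the final sound of *jigiv* is /v/ (a non-sibilant consonant), it takes -uv, giving *jigivuv*.
Since the final sound of *gihas* is /s/ (a sibilant), it takes -ba, giving *gihasba*.
*dofro*: final sound = /o/, a vowel → -tek → *dofrotek*.

jigivuv, gihasba, dofrotek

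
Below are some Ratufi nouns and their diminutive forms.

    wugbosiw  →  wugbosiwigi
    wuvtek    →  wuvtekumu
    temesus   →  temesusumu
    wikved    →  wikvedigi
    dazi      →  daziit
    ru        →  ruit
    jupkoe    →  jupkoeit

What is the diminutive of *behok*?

The pattern is voicing of the final sound: -umu when the stem ends in a voiceless consonant (*wuvtek*, *temesus*); -igi when the stem ends in a voiced consonant (*wugbosiw*, *wikved*); -it when the stem ends in a vowel (*dazi*, *ru*, *jupkoe*).
The final sound of *behok* is /k/, which is a voiceless consonant, so the suffix is -umu, giving *behokumu*.

behokumu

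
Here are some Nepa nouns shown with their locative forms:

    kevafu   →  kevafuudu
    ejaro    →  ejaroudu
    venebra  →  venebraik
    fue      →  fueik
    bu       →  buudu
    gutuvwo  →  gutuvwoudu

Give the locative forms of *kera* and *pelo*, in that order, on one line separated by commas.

The alternation tracks the last vowel of the stem — -udu when the last vowel of the stem is a rounded vowel (*kevafu*, *ejaro*, *bu*, *gutuvwo*); -ik when the last vowel of the stem is an unrounded vowel (*venebra*, *fue*).
*kera* — last vowel /a/ (an unrounded vowel) → -ik → *keraik*.
*pelo* — last vowel /o/ (a rounded vowel) → -udu → *peloudu*.

keraik, peloudu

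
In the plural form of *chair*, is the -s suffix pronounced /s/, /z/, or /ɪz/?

The stem *chair* ends in a voiced non-sibilant sound.
The plural suffix surfaces as /ɪz/ after sibilants, /s/ after other voiceless consonants, and /z/ after other voiced sounds.
So the plural -s on *chair* is pronounced /z/.

/z/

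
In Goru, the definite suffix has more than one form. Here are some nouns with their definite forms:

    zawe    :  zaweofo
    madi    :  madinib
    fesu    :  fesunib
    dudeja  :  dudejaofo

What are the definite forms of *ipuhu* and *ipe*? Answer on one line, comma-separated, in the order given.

The pattern is height harmony: -nib when the last vowel of the stem is a high vowel (*madi*, *fesu*); -ofo when the last vowel of the stem is a non-high vowel (*zawe*, *dudeja*).
*ipuhu* — last vowel /u/ (a high vowel) → -nib → *ipuhunib*.
The last vowel of *ipe* is /e/, which is a non-high vowel, so the suffix is -ofo, giving *ipeofo*.

ipuhunib, ipeofo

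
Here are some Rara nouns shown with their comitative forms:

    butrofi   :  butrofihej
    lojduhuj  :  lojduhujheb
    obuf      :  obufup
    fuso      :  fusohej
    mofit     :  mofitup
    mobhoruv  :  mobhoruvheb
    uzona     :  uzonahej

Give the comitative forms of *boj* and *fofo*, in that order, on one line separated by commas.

The suffix is conditioned by the final sound: -up when the stem ends in a voiceless consonant (*obuf*, *mofit*); -heb when the stem ends in a voiced consonant (*lojduhuj*, *mobhoruv*); -hej when the stem ends in a vowel (*butrofi*, *fuso*, *uzona*).
*boj*: final sound = /j/, a voiced consonant → -heb → *bojheb*.
Since the final sound of *fofo* is /o/ (a vowel), it takes -hej, giving *fofohej*.

bojheb, fofohej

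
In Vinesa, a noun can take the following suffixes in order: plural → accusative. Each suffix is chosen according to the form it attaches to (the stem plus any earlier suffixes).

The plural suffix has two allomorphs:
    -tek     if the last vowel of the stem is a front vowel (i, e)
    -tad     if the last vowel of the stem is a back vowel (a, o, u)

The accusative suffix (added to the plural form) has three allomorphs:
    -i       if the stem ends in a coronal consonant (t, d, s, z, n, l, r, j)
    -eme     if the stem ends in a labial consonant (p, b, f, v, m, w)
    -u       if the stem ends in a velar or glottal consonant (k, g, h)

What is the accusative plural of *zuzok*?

zuzoktadi

The last vowel of *zuzok* is /o/, which is a back vowel, so the plural suffix is -tad, giving *zuzoktad*.
The plural form *zuzoktad*: final consonant = /d/, coronal → -i → *zuzoktadi*.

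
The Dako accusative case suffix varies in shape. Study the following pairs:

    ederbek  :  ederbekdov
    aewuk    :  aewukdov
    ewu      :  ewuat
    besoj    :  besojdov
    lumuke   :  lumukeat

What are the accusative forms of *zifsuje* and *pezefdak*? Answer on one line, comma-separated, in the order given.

zifsujeat, pezefdakdov

Looking at the final sound of each stem: -dov when the stem ends in a consonant (*ederbek*, *aewuk*, *besoj*); -at when the stem ends in a vowel (*ewu*, *lumuke*).
*zifsuje*: final sound = /e/, a vowel → -at → *zifsujeat*.
Since the final sound of *pezefdak* is /k/ (a consonant), it takes -dov, giving *pezefdakdov*.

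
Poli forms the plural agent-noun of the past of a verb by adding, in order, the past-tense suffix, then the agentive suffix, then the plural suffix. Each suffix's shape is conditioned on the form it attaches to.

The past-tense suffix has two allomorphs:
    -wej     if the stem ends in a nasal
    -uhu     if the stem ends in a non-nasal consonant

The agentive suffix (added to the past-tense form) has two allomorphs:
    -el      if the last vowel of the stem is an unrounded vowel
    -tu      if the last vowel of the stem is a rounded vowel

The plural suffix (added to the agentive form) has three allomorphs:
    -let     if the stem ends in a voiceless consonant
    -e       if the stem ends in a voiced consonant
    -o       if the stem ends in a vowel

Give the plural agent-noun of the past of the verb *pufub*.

pufubuhutuo

Since the final consonant of *pufub* is /b/ (non-nasal), it takes -uhu, giving *pufubuhu*.
The last vowel of the past-tense form *pufubuhu* is /u/, which is a rounded vowel, so the agentive suffix is -tu, giving *pufubuhutu*.
The final sound of the agentive form *pufubuhutu* is /u/, which is a vowel, so the plural suffix is -o, giving *pufubuhutuo*.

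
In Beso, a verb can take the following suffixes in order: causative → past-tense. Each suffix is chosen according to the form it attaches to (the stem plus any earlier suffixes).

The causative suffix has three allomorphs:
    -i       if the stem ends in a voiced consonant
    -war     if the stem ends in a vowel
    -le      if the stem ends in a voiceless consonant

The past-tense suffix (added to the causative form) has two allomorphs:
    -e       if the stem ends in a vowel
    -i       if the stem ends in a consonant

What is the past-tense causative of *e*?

ewari

Since the final sound of *e* is /e/ (a vowel), it takes -war, giving *ewar*.
The final sound of the causative form *ewar* is /r/, which is a consonant, so the past-tense suffix is -i, giving *ewari*.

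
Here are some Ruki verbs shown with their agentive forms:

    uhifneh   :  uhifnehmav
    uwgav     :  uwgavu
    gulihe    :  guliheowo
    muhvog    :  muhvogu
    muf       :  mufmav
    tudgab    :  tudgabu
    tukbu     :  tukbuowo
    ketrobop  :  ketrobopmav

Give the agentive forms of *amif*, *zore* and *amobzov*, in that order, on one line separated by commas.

The alternation tracks the final sound of the stem — -mav when the stem ends in a voiceless consonant (*uhifneh*, *muf*, *ketrobop*); -u when the stem ends in a voiced consonant (*uwgav*, *muhvog*, *tudgab*); -owo when the stem ends in a vowel (*gulihe*, *tukbu*).
*amif*: final sound = /f/, a voiceless consonant → -mav → *amifmav*.
The final sound of *zore* is /e/, which is a vowel, so the suffix is -owo, giving *zoreowo*.
Since the final sound of *amobzov* is /v/ (a voiced consonant), it takes -u, giving *amobzovu*.

amifmav, zoreowo, amobzovu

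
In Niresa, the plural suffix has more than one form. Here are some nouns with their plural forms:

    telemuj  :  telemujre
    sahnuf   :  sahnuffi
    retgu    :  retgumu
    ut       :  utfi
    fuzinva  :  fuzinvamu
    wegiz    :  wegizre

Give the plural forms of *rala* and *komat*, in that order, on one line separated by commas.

ralamu, komatfi

Looking at the final sound of each stem: -fi when the stem ends in a voiceless consonant (*sahnuf*, *ut*); -re when the stem ends in a voiced consonant (*telemuj*, *wegiz*); -mu when the stem ends in a vowel (*retgu*, *fuzinva*).
The final sound of *rala* is /a/, which is a vowel, so the suffix is -mu, giving *ralamu*.
*komat* — final sound /t/ (a voiceless consonant) → -fi → *komatfi*.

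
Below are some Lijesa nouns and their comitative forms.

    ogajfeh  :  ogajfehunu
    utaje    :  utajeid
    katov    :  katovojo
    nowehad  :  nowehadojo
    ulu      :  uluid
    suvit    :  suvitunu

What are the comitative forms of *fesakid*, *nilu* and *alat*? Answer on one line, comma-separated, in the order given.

fesakidojo, niluid, alatunu

The suffix is conditioned by the final sound: -unu when the stem ends in a voiceless consonant (*ogajfeh*, *suvit*); -ojo when the stem ends in a voiced consonant (*katov*, *nowehad*); -id when the stem ends in a vowel (*utaje*, *ulu*).
*fesakid*: final sound = /d/, a voiced consonant → -ojo → *fesakidojo*.
*nilu* — final sound /u/ (a vowel) → -id → *niluid*.
*alat* — final sound /t/ (a voiceless consonant) → -unu → *alatunu*.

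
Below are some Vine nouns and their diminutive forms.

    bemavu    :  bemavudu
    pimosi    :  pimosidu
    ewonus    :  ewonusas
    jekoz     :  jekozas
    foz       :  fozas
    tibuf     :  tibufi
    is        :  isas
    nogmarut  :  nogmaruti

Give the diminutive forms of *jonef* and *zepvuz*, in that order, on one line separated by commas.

jonefi, zepvuzas

The pattern is sibilance of the final sound: -as when the stem ends in a sibilant (*ewonus*, *jekoz*, *foz*, *is*); -i when the stem ends in a non-sibilant consonant (*tibuf*, *nogmarut*); -du when the stem ends in a vowel (*bemavu*, *pimosi*).
Since the final sound of *jonef* is /f/ (a non-sibilant consonant), it takes -i, giving *jonefi*.
*zepvuz*: final sound = /z/, a sibilant → -as → *zepvuzas*.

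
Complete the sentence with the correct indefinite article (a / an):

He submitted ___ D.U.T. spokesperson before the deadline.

a

The indefinite article is chosen by the initial *sound* of the following word, not its spelling.
The initialism *D.U.T.* is read letter by letter; the first letter, D, is pronounced /diː/, which begins with a consonant sound.
So the article is *a*: He submitted a D.U.T. spokesperson before the deadline.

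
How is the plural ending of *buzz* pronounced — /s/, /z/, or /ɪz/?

/ɪz/

The stem *buzz* ends in a sibilant (/s, z, ʃ, ʒ, tʃ, dʒ/).
The plural suffix surfaces as /ɪz/ after sibilants, /s/ after other voiceless consonants, and /z/ after other voiced sounds.
So the plural -s on *buzz* is pronounced /ɪz/.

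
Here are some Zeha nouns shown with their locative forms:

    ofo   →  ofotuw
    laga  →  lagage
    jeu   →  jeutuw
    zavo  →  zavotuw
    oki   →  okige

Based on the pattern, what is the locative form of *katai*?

kataige

The pattern is rounding harmony: -tuw when the last vowel of the stem is a rounded vowel (*ofo*, *jeu*, *zavo*); -ge when the last vowel of the stem is an unrounded vowel (*laga*, *oki*).
The last vowel of *katai* is /i/, which is an unrounded vowel, so the suffix is -ge, giving *kataige*.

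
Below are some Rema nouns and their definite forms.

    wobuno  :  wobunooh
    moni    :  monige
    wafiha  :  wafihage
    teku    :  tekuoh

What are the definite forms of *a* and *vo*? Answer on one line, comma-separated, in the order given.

age, vooh

The suffix is conditioned by the last vowel: -oh when the last vowel of the stem is a rounded vowel (*wobuno*, *teku*); -ge when the last vowel of the stem is an unrounded vowel (*moni*, *wafiha*).
*a* — last vowel /a/ (an unrounded vowel) → -ge → *age*.
*vo* — last vowel /o/ (a rounded vowel) → -oh → *vooh*.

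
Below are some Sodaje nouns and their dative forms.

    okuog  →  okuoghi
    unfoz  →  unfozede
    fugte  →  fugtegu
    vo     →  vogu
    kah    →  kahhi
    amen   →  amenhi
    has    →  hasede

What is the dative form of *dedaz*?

Looking at the final sound of each stem: -ede when the stem ends in a sibilant (*unfoz*, *has*); -hi when the stem ends in a non-sibilant consonant (*okuog*, *kah*, *amen*); -gu when the stem ends in a vowel (*fugte*, *vo*).
The final sound of *dedaz* is /z/, which is a sibilant, so the suffix is -ede, giving *dedazede*.

dedazede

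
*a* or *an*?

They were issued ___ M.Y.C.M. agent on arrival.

The indefinite article is chosen by the initial *sound* of the following word, not its spelling.
The initialism *M.Y.C.M.* is read letter by letter; the first letter, M, is pronounced /ɛm/, which begins with a vowel sound.
So the article is *an*: They were issued an M.Y.C.M. agent on arrival.

an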